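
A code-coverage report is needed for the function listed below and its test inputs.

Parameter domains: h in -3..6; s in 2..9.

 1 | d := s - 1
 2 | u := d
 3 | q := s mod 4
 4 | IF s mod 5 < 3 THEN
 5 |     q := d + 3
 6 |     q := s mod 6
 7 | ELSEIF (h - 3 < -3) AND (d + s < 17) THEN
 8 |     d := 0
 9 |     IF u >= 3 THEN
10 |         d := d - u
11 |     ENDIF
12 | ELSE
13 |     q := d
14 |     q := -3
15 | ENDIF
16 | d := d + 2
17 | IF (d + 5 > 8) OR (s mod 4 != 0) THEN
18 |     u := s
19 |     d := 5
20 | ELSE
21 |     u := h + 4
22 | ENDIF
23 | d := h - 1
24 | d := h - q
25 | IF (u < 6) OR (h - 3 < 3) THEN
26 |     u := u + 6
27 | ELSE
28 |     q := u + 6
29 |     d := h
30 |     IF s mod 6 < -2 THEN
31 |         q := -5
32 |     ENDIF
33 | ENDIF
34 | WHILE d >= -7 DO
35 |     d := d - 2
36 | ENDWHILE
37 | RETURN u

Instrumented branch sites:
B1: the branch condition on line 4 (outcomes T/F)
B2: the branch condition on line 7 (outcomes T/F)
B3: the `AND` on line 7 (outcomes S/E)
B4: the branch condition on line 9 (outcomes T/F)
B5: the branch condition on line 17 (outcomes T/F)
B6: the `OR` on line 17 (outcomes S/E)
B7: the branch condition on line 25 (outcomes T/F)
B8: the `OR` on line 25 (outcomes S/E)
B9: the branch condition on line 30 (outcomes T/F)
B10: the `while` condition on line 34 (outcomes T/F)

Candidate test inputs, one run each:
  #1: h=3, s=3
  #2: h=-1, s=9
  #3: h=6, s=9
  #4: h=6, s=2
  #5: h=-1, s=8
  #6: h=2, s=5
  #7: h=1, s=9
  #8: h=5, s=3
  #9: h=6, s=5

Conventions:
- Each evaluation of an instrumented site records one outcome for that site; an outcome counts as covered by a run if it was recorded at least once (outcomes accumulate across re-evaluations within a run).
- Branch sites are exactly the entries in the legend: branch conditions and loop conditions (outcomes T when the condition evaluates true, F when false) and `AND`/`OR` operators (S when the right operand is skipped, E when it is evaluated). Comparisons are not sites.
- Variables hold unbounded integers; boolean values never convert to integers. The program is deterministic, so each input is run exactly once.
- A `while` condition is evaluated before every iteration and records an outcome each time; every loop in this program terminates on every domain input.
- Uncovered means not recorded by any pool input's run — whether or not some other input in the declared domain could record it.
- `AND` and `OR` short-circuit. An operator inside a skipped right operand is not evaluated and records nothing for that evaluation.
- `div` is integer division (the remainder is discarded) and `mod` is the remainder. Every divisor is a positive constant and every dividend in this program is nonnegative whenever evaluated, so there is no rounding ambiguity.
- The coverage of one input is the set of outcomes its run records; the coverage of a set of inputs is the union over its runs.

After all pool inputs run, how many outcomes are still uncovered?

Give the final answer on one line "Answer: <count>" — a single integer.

#1 (h=3, s=3) -> covered: B1=F, B2=F, B3=S, B5=T, B6=S, B7=T, B8=S, B10=T, B10=F
#2 (h=-1, s=9) -> covered: B1=F, B2=F, B3=E, B5=T, B6=S, B7=T, B8=E, B10=T, B10=F
#3 (h=6, s=9) -> covered: B1=F, B2=F, B3=S, B5=T, B6=S, B7=F, B8=E, B9=F, B10=T, B10=F
#4 (h=6, s=2) -> covered: B1=T, B5=T, B6=E, B7=T, B8=S, B10=T, B10=F
#5 (h=-1, s=8) -> covered: B1=F, B2=T, B3=E, B4=T, B5=F, B6=E, B7=T, B8=S, B10=T, B10=F
#6 (h=2, s=5) -> covered: B1=T, B5=T, B6=S, B7=T, B8=S, B10=T, B10=F
#7 (h=1, s=9) -> covered: B1=F, B2=F, B3=S, B5=T, B6=S, B7=T, B8=E, B10=T, B10=F
#8 (h=5, s=3) -> covered: B1=F, B2=F, B3=S, B5=T, B6=S, B7=T, B8=S, B10=T, B10=F
#9 (h=6, s=5) -> covered: B1=T, B5=T, B6=S, B7=T, B8=S, B10=T, B10=F
union over the pool: B1=T, B1=F, B2=T, B2=F, B3=S, B3=E, B4=T, B5=T, B5=F, B6=S, B6=E, B7=T, B7=F, B8=S, B8=E, B9=F, B10=T, B10=F
uncovered (2 of 20): B4=F, B9=T

Answer: 2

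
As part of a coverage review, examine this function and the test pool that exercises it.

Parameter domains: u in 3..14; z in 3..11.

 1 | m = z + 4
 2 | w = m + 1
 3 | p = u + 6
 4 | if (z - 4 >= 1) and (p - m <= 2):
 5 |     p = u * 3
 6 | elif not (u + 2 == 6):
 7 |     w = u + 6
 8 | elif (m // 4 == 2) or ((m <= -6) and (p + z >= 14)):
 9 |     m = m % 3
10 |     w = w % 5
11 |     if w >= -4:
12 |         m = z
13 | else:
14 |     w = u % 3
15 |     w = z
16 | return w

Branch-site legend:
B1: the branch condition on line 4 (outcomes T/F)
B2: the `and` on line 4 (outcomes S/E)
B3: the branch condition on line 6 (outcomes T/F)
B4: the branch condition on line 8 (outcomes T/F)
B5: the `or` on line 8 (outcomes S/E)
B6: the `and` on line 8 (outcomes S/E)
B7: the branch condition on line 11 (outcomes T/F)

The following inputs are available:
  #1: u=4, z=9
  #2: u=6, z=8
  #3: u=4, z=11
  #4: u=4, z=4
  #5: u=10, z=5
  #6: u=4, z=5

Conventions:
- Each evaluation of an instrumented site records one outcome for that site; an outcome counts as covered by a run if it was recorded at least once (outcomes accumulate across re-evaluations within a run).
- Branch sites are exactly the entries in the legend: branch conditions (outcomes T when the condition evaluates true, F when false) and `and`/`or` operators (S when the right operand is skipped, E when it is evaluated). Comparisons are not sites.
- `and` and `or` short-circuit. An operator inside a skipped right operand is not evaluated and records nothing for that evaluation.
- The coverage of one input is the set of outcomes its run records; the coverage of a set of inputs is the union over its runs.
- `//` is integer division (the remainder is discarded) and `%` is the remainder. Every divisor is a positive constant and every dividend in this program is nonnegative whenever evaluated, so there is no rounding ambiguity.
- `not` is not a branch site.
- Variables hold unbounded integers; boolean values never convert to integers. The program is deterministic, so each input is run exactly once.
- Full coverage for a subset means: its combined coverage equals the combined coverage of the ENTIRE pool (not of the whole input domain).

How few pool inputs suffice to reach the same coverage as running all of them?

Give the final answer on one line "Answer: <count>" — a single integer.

input #1, u=4, z=9: events B2->E, B1->T; outcomes B1=T, B2=E
input #2, u=6, z=8: events B2->E, B1->T; outcomes B1=T, B2=E
input #3, u=4, z=11: events B2->E, B1->T; outcomes B1=T, B2=E
input #4, u=4, z=4: events B2->S, B1->F, B3->F, B5->S, B4->T, B7->T; outcomes B1=F, B2=S, B3=F, B4=T, B5=S, B7=T
input #5, u=10, z=5: events B2->E, B1->F, B3->T; outcomes B1=F, B2=E, B3=T
input #6, u=4, z=5: events B2->E, B1->T; outcomes B1=T, B2=E
pool-wide coverage (9 outcomes): B1=T, B1=F, B2=S, B2=E, B3=T, B3=F, B4=T, B5=S, B7=T
no size-1 subset reaches all 9 outcomes (best union: 6/9)
no size-2 subset reaches all 9 outcomes (best union: 8/9)
inputs {1, 4, 5} (size 3) cover everything; no size-3 subset with a lexicographically smaller index list covers all 9

Answer: 3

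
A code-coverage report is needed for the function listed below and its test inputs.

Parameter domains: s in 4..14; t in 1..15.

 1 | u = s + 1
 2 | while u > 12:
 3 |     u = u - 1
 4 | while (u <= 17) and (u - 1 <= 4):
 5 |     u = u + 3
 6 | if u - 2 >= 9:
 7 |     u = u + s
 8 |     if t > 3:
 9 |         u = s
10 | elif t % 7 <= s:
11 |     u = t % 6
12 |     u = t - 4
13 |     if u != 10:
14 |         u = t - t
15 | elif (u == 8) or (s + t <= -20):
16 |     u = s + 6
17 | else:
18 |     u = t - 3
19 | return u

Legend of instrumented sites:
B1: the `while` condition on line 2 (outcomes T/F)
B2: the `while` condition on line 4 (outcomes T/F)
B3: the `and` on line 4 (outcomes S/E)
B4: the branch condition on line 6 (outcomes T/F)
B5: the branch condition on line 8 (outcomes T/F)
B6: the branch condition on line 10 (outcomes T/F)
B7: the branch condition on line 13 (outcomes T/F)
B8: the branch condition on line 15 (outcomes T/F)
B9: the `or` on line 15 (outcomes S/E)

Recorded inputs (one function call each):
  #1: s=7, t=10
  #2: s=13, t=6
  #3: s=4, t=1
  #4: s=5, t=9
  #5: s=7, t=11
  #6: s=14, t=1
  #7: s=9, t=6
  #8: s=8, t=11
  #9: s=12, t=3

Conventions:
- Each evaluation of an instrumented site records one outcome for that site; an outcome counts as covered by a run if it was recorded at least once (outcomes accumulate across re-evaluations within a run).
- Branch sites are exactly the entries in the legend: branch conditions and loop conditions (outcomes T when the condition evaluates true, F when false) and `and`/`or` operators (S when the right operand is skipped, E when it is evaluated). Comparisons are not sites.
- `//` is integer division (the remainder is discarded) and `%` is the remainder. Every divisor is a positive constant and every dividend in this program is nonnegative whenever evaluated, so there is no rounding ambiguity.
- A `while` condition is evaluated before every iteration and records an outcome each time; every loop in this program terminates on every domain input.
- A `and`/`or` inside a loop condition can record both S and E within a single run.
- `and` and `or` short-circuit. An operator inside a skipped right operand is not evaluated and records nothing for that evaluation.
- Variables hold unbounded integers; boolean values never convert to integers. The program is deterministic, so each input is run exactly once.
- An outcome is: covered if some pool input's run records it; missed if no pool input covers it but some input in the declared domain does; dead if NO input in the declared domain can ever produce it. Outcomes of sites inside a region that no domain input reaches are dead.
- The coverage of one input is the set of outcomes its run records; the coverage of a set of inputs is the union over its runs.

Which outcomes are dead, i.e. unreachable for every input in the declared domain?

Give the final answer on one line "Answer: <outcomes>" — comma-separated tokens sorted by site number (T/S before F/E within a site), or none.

exhaustive pass over the 165-input domain:
  B3=S: no domain input ever produces it -> dead
  reachable outcomes have witnesses, e.g. B1=T (e.g. s=12, t=1), B1=F (e.g. s=4, t=1), B2=T (e.g. s=4, t=1), B2=F (e.g. s=4, t=1)

Answer: B3=S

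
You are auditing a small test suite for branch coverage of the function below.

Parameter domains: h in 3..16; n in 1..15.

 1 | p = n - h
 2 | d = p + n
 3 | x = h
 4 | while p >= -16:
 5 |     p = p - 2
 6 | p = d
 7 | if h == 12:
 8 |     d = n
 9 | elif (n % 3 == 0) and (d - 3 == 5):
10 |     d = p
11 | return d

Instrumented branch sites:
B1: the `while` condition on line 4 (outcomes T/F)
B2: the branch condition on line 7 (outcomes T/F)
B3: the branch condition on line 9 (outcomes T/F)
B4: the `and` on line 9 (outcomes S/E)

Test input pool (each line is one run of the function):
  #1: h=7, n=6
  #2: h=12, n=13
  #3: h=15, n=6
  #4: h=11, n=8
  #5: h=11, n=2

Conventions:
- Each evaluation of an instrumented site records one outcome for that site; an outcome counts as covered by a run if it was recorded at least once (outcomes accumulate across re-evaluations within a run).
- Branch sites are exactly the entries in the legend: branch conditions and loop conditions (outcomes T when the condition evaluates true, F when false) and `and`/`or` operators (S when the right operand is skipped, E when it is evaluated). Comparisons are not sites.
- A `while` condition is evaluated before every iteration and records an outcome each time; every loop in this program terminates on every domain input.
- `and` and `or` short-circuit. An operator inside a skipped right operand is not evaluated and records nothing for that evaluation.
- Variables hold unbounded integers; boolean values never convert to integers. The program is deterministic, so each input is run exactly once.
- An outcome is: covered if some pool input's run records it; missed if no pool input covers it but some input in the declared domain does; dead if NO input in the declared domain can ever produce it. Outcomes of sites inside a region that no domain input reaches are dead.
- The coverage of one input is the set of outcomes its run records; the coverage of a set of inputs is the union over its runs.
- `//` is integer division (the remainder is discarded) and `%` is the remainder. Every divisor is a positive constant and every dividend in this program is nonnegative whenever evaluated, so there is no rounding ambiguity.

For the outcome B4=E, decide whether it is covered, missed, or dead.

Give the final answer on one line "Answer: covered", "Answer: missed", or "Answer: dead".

B4=E is recorded by pool input(s) 1, 3 -> covered

Answer: covered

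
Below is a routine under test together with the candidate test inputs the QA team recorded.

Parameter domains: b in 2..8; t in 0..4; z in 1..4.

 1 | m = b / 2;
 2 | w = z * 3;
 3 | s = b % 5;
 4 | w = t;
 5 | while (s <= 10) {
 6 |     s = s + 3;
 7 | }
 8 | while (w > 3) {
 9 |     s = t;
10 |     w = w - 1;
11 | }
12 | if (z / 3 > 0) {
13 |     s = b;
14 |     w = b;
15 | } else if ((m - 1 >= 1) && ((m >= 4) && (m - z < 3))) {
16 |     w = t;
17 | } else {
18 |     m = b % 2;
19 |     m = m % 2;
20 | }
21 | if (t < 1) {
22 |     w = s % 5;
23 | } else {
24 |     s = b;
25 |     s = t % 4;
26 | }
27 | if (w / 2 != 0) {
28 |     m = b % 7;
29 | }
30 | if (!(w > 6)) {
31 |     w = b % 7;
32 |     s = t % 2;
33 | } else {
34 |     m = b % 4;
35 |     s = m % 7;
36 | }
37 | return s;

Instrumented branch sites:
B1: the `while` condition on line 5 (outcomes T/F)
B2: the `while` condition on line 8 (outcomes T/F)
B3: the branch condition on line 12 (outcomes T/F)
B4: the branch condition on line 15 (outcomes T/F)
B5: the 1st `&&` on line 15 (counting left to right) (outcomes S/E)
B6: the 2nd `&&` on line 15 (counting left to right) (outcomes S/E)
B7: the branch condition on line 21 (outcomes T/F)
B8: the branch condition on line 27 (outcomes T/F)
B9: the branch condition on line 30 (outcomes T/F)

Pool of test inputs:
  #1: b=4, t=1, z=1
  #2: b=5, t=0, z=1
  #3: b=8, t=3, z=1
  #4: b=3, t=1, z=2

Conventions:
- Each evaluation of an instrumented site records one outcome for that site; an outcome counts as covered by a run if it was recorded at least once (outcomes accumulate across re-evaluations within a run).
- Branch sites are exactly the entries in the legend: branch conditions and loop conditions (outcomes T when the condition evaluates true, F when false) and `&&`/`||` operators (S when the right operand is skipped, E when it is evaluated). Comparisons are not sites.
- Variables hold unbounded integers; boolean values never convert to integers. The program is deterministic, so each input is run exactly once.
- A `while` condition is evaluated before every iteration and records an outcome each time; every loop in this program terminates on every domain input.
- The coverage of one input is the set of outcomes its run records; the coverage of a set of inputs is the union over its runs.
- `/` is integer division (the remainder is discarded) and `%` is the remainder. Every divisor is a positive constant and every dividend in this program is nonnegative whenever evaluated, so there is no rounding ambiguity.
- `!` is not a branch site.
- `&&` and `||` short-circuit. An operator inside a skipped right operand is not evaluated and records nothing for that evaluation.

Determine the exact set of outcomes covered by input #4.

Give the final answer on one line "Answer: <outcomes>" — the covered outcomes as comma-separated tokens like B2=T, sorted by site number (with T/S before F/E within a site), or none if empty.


Tracing the run of input #4 (b=3, t=1, z=2):
  B1->T, B1->T, B1->T, B1->F, B2->F, B3->F, B5->S, B4->F, B7->F, B8->F
  B9->T
collecting distinct outcomes: B1=T, B1=F, B2=F, B3=F, B4=F, B5=S, B7=F, B8=F, B9=T
Answer: B1=T, B1=F, B2=F, B3=F, B4=F, B5=S, B7=F, B8=F, B9=T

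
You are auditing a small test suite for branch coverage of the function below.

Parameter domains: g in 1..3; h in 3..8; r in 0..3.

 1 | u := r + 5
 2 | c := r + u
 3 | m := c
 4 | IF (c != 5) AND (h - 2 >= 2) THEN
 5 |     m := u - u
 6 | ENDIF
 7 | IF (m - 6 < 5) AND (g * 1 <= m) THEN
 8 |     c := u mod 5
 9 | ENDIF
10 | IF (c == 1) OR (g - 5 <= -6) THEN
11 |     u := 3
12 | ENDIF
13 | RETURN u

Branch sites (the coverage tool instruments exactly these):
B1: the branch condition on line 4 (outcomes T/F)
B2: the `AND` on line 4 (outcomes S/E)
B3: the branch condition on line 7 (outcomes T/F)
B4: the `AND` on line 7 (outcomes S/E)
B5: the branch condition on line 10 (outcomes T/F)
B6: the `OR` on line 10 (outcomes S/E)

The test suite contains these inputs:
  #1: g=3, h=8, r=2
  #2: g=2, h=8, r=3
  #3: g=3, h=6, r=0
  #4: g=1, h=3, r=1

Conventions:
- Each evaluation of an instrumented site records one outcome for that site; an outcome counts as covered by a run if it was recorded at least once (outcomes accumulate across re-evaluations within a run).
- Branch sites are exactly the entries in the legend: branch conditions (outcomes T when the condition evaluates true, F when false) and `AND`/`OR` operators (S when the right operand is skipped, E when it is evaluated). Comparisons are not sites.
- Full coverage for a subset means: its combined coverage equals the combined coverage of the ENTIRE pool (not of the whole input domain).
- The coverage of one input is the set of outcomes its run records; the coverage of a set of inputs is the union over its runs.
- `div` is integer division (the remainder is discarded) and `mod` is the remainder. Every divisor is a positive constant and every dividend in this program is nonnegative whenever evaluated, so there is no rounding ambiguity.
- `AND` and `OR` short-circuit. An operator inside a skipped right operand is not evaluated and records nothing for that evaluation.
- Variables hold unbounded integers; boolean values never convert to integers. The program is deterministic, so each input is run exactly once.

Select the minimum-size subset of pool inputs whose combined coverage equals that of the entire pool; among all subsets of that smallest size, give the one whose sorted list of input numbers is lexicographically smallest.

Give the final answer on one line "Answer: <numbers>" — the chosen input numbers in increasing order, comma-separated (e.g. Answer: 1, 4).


input #1 (g=3, h=8, r=2): covers B1=T, B2=E, B3=F, B4=E, B5=F, B6=E
input #2 (g=2, h=8, r=3): covers B1=T, B2=E, B3=F, B4=E, B5=F, B6=E
input #3 (g=3, h=6, r=0): covers B1=F, B2=S, B3=T, B4=E, B5=F, B6=E
input #4 (g=1, h=3, r=1): covers B1=F, B2=E, B3=T, B4=E, B5=T, B6=S
pool-wide coverage (11 outcomes): B1=T, B1=F, B2=S, B2=E, B3=T, B3=F, B4=E, B5=T, B5=F, B6=S, B6=E
no size-1 subset reaches all 11 outcomes (best union: 6/11)
no size-2 subset reaches all 11 outcomes (best union: 10/11)
at size 3, {1, 3, 4} reaches all 11 outcomes; every lexicographically earlier size-3 subset fails
Answer: 1, 3, 4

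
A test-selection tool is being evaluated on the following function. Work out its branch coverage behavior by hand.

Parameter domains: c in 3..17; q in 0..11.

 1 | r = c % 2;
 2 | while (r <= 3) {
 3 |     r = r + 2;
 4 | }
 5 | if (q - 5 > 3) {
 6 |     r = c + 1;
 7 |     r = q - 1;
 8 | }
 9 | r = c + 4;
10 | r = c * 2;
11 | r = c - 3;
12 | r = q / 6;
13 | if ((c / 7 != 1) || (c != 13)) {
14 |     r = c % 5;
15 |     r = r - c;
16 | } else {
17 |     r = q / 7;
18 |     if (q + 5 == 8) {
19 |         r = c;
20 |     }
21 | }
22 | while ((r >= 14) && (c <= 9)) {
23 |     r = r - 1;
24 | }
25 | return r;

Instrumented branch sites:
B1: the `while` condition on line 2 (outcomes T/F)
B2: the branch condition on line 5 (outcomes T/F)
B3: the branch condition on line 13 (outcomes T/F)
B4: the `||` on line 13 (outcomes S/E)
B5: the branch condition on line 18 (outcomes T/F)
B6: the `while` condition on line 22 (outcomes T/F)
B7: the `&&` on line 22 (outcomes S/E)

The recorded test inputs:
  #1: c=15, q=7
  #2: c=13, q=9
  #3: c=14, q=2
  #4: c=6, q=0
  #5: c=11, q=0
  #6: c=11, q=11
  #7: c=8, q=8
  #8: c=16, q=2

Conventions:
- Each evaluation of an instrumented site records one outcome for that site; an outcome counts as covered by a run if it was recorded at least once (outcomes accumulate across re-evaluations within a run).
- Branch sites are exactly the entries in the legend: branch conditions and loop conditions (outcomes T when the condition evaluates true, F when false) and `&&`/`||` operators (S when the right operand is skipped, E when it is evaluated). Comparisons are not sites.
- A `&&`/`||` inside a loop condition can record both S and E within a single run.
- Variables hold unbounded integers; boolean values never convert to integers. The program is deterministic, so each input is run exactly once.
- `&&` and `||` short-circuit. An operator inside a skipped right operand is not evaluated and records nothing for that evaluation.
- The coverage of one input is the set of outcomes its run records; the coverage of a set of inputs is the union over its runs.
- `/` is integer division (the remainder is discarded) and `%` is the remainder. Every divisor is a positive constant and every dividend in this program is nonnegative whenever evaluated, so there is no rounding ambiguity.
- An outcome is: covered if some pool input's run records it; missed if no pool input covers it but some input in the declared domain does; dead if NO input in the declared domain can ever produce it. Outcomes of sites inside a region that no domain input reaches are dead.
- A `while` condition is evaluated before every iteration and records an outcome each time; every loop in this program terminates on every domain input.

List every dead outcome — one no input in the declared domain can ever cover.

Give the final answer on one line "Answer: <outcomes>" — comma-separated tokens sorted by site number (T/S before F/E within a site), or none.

sweeping the full domain (180 inputs) for each outcome:
  B6=T: no domain input ever produces it -> dead
  B7=E: no domain input ever produces it -> dead
  reachable outcomes have witnesses, e.g. B1=T (e.g. c=3, q=0), B1=F (e.g. c=3, q=0), B2=T (e.g. c=3, q=9), B2=F (e.g. c=3, q=0)

Answer: B6=T, B7=E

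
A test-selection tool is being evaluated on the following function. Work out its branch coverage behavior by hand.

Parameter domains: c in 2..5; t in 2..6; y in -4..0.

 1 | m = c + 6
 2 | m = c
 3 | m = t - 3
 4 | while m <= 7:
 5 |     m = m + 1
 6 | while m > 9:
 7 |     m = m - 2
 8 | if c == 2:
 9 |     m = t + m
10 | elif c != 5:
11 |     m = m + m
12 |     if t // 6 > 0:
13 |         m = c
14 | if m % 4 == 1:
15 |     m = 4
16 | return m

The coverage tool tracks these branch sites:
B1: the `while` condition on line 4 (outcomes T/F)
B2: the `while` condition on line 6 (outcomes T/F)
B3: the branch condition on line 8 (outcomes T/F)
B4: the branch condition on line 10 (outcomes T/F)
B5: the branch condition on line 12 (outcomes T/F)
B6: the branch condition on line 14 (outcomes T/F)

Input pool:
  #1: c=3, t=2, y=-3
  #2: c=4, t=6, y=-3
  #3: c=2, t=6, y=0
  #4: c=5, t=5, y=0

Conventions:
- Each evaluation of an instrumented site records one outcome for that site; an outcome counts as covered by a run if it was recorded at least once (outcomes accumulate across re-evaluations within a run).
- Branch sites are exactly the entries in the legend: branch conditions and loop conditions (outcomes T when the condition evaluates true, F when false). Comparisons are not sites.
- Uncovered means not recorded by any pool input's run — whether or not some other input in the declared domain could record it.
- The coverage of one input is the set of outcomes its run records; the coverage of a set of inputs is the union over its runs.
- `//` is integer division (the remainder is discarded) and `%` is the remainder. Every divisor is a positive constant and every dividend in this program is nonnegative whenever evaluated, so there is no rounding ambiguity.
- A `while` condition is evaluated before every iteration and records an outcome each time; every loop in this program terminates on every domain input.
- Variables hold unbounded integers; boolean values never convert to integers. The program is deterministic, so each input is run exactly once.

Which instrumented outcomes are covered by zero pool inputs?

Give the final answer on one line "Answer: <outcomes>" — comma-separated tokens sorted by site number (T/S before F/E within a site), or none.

run #1 (c=3, t=2, y=-3) runs B1->T, B1->T, B1->T, B1->T, B1->T, B1->T, B1->T, B1->T, B1->T, B1->F, B2->F, B3->F, B4->T, B5->F, ...; records B1=T, B1=F, B2=F, B3=F, B4=T, B5=F, B6=F
run #2 (c=4, t=6, y=-3) runs B1->T, B1->T, B1->T, B1->T, B1->T, B1->F, B2->F, B3->F, B4->T, B5->T, B6->F; records B1=T, B1=F, B2=F, B3=F, B4=T, B5=T, B6=F
run #3 (c=2, t=6, y=0) runs B1->T, B1->T, B1->T, B1->T, B1->T, B1->F, B2->F, B3->T, B6->F; records B1=T, B1=F, B2=F, B3=T, B6=F
run #4 (c=5, t=5, y=0) runs B1->T, B1->T, B1->T, B1->T, B1->T, B1->T, B1->F, B2->F, B3->F, B4->F, B6->F; records B1=T, B1=F, B2=F, B3=F, B4=F, B6=F
union over the pool: B1=T, B1=F, B2=F, B3=T, B3=F, B4=T, B4=F, B5=T, B5=F, B6=F
uncovered (2 of 12): B2=T, B6=T

Answer: B2=T, B6=T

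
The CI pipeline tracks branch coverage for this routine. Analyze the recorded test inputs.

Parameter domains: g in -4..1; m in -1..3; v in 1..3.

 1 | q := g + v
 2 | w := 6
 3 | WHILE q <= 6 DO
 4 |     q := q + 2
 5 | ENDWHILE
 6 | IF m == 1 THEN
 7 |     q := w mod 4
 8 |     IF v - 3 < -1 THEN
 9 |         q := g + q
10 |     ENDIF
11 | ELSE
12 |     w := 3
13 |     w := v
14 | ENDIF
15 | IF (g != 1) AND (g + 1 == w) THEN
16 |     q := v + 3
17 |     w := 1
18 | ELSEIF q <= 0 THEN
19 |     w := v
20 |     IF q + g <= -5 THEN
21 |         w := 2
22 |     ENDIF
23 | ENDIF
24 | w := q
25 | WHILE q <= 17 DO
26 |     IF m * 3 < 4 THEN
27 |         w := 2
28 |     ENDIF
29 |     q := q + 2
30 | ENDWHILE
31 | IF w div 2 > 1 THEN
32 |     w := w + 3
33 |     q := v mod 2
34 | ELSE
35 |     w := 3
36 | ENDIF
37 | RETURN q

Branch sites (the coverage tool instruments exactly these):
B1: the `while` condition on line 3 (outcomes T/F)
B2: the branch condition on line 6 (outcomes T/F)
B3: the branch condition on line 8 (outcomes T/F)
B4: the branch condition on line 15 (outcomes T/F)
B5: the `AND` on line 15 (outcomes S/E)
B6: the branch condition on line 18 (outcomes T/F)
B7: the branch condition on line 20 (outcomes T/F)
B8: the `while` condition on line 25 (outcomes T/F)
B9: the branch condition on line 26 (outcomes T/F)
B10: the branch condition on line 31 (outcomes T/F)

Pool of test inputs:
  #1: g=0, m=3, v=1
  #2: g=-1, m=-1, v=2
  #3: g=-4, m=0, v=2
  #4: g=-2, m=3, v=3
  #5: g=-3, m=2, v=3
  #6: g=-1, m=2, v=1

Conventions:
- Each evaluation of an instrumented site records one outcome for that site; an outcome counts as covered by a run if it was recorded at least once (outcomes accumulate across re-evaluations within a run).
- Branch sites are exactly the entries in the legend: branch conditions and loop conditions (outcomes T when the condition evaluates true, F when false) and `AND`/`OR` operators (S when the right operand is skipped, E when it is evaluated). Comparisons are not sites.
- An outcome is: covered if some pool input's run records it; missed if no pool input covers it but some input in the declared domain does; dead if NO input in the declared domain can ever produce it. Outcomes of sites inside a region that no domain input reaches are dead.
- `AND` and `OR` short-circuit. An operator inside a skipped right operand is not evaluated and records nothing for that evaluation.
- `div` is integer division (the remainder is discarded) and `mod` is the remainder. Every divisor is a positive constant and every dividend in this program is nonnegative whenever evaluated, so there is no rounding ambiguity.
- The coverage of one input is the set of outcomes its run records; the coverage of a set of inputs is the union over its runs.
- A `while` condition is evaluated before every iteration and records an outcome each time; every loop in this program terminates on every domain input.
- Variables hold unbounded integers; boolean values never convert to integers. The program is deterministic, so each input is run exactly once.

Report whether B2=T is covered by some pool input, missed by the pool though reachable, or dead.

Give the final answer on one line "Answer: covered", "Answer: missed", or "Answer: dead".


no pool input records B2=T
but domain input (g=-4, m=1, v=1) does record it -> reachable, so missed
Answer: missed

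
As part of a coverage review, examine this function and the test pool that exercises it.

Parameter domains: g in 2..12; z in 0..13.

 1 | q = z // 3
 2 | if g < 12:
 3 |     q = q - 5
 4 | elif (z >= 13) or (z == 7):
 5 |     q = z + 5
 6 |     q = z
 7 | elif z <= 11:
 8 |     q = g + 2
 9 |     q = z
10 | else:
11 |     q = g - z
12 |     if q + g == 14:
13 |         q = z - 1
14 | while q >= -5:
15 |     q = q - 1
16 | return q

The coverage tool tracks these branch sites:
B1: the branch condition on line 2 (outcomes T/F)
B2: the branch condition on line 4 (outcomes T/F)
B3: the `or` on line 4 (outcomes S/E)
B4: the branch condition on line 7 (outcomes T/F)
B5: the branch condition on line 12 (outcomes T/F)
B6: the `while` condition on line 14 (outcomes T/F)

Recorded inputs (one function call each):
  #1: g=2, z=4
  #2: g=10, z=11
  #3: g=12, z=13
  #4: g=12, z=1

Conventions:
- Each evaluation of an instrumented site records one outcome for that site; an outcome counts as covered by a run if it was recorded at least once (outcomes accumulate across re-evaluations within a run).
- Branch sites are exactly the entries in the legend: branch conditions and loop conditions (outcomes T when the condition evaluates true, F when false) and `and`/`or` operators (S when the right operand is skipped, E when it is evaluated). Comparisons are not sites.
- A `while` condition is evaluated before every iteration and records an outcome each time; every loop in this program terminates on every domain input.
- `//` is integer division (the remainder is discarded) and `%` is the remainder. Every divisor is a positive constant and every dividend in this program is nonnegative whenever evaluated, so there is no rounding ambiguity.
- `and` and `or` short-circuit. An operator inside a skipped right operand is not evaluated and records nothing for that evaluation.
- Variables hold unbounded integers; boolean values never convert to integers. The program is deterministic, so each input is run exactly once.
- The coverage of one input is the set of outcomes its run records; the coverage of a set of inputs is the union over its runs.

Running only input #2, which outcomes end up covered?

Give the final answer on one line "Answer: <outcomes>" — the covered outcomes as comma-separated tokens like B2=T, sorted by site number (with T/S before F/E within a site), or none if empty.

Event log for input #2 (g=10, z=11):
  B1->T, B6->T, B6->T, B6->T, B6->T, B6->F
distinct outcomes covered: B1=T, B6=T, B6=F

Answer: B1=T, B6=T, B6=F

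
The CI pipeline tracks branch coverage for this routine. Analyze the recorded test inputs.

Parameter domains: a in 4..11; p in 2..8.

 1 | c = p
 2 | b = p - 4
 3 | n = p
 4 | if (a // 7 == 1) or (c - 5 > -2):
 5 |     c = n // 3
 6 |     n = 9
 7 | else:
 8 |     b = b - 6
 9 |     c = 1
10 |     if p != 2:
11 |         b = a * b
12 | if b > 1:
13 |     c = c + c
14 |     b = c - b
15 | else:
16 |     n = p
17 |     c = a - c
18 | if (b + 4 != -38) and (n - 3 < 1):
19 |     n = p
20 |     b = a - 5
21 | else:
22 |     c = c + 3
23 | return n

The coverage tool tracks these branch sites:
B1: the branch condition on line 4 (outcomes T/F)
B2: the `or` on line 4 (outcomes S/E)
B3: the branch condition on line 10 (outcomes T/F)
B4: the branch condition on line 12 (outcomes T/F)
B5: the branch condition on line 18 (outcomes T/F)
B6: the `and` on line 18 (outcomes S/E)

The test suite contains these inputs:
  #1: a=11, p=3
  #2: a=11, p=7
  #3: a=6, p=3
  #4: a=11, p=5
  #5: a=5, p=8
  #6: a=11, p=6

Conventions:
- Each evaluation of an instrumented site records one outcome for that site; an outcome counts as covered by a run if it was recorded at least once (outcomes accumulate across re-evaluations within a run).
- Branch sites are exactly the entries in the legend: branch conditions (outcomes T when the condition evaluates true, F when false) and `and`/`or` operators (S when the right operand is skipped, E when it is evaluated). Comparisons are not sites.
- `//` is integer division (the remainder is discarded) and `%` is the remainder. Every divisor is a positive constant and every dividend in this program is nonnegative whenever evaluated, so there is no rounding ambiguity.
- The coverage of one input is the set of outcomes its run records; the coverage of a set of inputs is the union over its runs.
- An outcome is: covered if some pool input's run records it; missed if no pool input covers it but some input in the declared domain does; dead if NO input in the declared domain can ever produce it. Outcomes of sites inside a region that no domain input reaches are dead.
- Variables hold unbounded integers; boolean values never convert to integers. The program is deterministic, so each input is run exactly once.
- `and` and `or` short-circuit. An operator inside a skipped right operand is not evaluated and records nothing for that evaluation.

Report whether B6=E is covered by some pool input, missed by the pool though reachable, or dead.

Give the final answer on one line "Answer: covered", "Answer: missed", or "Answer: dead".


B6=E is recorded by pool input(s) 1, 2, 4, 5, 6 -> covered
Answer: covered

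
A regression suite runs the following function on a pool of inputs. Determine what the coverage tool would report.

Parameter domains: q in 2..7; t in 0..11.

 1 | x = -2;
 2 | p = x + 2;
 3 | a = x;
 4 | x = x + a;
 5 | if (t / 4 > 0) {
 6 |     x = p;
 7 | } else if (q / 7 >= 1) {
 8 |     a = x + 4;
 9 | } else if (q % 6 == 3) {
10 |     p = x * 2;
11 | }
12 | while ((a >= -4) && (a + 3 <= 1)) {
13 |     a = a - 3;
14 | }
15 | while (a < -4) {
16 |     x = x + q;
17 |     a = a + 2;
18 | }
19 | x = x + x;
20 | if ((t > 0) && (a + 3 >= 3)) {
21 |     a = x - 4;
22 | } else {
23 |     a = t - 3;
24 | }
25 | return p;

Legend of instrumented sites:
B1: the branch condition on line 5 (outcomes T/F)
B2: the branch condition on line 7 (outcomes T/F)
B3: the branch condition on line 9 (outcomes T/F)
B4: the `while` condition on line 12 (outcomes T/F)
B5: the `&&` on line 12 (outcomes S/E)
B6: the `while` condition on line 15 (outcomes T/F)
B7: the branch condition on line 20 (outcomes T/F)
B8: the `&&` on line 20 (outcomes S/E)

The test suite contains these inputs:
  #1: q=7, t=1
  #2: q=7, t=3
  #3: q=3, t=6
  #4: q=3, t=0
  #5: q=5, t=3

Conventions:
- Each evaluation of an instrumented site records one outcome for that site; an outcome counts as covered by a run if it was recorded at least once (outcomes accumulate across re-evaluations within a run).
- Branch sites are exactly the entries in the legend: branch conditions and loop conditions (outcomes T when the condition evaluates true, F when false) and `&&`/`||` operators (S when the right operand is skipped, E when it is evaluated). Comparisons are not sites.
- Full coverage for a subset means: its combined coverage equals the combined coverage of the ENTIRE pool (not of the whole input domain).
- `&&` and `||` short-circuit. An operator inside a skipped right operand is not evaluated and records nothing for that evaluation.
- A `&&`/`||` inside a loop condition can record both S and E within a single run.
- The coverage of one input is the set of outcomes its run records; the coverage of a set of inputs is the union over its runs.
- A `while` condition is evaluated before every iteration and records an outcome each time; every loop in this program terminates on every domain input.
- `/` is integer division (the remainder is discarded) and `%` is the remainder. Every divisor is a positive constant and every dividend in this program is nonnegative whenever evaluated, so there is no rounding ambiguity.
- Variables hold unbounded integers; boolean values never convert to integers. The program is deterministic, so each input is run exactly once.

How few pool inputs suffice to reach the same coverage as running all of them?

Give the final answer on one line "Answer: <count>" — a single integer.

input #1, q=7, t=1: outcomes B1=F, B2=T, B4=F, B5=E, B6=F, B7=T, B8=E
input #2, q=7, t=3: outcomes B1=F, B2=T, B4=F, B5=E, B6=F, B7=T, B8=E
input #3, q=3, t=6: outcomes B1=T, B4=T, B4=F, B5=S, B5=E, B6=T, B6=F, B7=F, B8=E
input #4, q=3, t=0: outcomes B1=F, B2=F, B3=T, B4=T, B4=F, B5=S, B5=E, B6=T, B6=F, B7=F, B8=S
input #5, q=5, t=3: outcomes B1=F, B2=F, B3=F, B4=T, B4=F, B5=S, B5=E, B6=T, B6=F, B7=F, B8=E
the full pool covers 16 outcomes: B1=T, B1=F, B2=T, B2=F, B3=T, B3=F, B4=T, B4=F, B5=S, B5=E, B6=T, B6=F, B7=T, B7=F, B8=S, B8=E
checked all size-1 subsets: none covers 16 outcomes (max 11/16)
checked all size-2 subsets: none covers 16 outcomes (max 14/16)
checked all size-3 subsets: none covers 16 outcomes (max 15/16)
the canonical winner is {1, 3, 4, 5}: size 4, full 16-outcome coverage, earliest index list among size-4 covers

Answer: 4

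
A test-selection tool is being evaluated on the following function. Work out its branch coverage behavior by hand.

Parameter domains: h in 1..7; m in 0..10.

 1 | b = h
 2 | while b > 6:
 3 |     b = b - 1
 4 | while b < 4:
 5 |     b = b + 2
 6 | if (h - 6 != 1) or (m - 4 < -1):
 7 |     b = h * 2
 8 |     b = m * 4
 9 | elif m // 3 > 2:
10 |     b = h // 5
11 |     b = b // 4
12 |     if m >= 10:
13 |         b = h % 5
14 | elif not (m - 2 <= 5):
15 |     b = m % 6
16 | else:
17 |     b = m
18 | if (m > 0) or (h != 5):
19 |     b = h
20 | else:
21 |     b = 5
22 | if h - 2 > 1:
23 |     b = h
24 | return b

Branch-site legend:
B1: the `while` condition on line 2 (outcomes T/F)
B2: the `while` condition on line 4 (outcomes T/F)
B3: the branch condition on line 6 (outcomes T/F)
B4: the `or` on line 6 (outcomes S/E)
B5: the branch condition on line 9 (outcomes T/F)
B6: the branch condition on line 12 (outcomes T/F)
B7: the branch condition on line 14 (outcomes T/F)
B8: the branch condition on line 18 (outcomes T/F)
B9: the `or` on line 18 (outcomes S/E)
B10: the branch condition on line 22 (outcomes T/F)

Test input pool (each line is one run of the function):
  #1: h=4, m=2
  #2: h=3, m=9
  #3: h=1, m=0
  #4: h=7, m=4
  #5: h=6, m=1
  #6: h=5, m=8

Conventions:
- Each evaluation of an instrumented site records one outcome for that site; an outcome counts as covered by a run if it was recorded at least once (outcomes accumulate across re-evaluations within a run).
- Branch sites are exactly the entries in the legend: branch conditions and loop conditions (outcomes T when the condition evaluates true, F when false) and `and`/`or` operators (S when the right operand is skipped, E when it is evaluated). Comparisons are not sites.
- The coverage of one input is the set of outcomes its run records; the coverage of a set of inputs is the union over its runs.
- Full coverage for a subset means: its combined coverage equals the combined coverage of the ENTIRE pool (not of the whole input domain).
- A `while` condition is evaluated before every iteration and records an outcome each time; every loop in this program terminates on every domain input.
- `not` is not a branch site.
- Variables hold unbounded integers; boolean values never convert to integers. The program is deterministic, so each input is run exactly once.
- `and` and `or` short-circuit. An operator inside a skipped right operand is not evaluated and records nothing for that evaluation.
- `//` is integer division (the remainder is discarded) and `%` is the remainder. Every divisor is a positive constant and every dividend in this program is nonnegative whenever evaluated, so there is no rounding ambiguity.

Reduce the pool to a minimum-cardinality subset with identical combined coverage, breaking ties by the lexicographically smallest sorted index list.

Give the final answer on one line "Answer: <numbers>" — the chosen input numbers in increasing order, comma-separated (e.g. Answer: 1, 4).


test 1 (h=4, m=2) fires B1->F, B2->F, B4->S, B3->T, B9->S, B8->T, B10->T; hits B1=F, B2=F, B3=T, B4=S, B8=T, B9=S, B10=T
test 2 (h=3, m=9) fires B1->F, B2->T, B2->F, B4->S, B3->T, B9->S, B8->T, B10->F; hits B1=F, B2=T, B2=F, B3=T, B4=S, B8=T, B9=S, B10=F
test 3 (h=1, m=0) fires B1->F, B2->T, B2->T, B2->F, B4->S, B3->T, B9->E, B8->T, B10->F; hits B1=F, B2=T, B2=F, B3=T, B4=S, B8=T, B9=E, B10=F
test 4 (h=7, m=4) fires B1->T, B1->F, B2->F, B4->E, B3->F, B5->F, B7->F, B9->S, B8->T, B10->T; hits B1=T, B1=F, B2=F, B3=F, B4=E, B5=F, B7=F, B8=T, B9=S, B10=T
test 5 (h=6, m=1) fires B1->F, B2->F, B4->S, B3->T, B9->S, B8->T, B10->T; hits B1=F, B2=F, B3=T, B4=S, B8=T, B9=S, B10=T
test 6 (h=5, m=8) fires B1->F, B2->F, B4->S, B3->T, B9->S, B8->T, B10->T; hits B1=F, B2=F, B3=T, B4=S, B8=T, B9=S, B10=T
together the pool reaches 15 outcomes: B1=T, B1=F, B2=T, B2=F, B3=T, B3=F, B4=S, B4=E, B5=F, B7=F, B8=T, B9=S, B9=E, B10=T, B10=F
no size-1 subset reaches all 15 outcomes (best union: 10/15)
at size 2, {3, 4} reaches all 15 outcomes; every lexicographically earlier size-2 subset fails
Answer: 3, 4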